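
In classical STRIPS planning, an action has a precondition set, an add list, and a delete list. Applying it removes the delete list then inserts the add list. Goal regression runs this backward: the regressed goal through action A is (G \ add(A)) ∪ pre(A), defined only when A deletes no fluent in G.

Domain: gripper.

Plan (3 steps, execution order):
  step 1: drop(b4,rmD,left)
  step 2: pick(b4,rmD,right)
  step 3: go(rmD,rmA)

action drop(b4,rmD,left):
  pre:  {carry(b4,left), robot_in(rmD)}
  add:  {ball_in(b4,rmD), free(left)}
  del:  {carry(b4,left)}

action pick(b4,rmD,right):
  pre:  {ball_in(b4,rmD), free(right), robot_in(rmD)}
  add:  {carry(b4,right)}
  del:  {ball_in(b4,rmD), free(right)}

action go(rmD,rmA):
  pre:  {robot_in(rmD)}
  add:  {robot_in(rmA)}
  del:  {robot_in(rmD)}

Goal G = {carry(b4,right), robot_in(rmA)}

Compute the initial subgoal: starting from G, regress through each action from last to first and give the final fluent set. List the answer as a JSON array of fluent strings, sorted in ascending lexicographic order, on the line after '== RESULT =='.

Regress step by step:
  through step 3 (go(rmD,rmA)): drop {robot_in(rmA)}, keep {carry(b4,right)}, require {robot_in(rmD)}
    → {carry(b4,right), robot_in(rmD)}
  through step 2 (pick(b4,rmD,right)): drop {carry(b4,right)}, keep {robot_in(rmD)}, require {ball_in(b4,rmD), free(right), robot_in(rmD)}
    → {ball_in(b4,rmD), free(right), robot_in(rmD)}
  through step 1 (drop(b4,rmD,left)): drop {ball_in(b4,rmD)}, keep {free(right), robot_in(rmD)}, require {carry(b4,left), robot_in(rmD)}
    → {carry(b4,left), free(right), robot_in(rmD)}

== RESULT ==
["carry(b4,left)", "free(right)", "robot_in(rmD)"]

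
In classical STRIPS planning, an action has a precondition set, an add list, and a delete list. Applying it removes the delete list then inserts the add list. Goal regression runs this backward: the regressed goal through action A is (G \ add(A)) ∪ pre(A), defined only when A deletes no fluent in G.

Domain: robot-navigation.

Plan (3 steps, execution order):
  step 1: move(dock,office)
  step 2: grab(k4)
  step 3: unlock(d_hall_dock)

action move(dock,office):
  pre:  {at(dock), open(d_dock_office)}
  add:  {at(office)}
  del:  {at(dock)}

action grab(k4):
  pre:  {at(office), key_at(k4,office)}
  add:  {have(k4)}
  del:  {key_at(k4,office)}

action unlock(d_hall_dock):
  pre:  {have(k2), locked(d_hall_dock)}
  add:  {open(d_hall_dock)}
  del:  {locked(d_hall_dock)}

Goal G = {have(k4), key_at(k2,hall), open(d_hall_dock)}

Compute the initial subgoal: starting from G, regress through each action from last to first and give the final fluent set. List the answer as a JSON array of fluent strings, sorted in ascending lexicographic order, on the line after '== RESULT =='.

Regress step by step:
  through step 3 (unlock(d_hall_dock)): drop {open(d_hall_dock)}, keep {have(k4), key_at(k2,hall)}, require {have(k2), locked(d_hall_dock)}
    → {have(k2), have(k4), key_at(k2,hall), locked(d_hall_dock)}
  through step 2 (grab(k4)): drop {have(k4)}, keep {have(k2), key_at(k2,hall), locked(d_hall_dock)}, require {at(office), key_at(k4,office)}
    → {at(office), have(k2), key_at(k2,hall), key_at(k4,office), locked(d_hall_dock)}
  through step 1 (move(dock,office)): drop {at(office)}, keep {have(k2), key_at(k2,hall), key_at(k4,office), locked(d_hall_dock)}, require {at(dock), open(d_dock_office)}
    → {at(dock), have(k2), key_at(k2,hall), key_at(k4,office), locked(d_hall_dock), open(d_dock_office)}

== RESULT ==
["at(dock)", "have(k2)", "key_at(k2,hall)", "key_at(k4,office)", "locked(d_hall_dock)", "open(d_dock_office)"]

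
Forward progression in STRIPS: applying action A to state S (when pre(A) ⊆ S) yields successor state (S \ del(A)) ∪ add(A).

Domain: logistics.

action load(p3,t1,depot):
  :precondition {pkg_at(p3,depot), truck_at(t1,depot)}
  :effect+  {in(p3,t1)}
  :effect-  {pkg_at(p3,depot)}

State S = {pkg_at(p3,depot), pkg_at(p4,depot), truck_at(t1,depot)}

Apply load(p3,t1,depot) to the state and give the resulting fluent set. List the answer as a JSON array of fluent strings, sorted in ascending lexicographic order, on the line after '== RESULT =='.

Compute (S \ del) ∪ add:
  pre ⊆ S: {pkg_at(p3,depot), truck_at(t1,depot)} ⊆ S  — applicable
  S \ del = {pkg_at(p4,depot), truck_at(t1,depot)}
  ∪ add   = {in(p3,t1), pkg_at(p4,depot), truck_at(t1,depot)}

== RESULT ==
["in(p3,t1)", "pkg_at(p4,depot)", "truck_at(t1,depot)"]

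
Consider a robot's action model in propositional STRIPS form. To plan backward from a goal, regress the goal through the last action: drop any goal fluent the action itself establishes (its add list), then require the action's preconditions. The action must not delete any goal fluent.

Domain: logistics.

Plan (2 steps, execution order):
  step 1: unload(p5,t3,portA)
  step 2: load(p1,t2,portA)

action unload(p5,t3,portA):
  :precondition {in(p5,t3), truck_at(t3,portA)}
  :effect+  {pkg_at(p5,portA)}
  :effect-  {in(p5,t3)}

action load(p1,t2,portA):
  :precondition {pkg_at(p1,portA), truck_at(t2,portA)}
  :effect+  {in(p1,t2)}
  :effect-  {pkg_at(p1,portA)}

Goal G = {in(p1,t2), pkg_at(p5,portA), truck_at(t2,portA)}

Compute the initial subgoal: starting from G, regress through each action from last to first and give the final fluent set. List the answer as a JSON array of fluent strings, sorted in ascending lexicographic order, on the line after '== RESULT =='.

Work backward from the goal:
  through step 2 (load(p1,t2,portA)): drop {in(p1,t2)}, keep {pkg_at(p5,portA), truck_at(t2,portA)}, require {pkg_at(p1,portA), truck_at(t2,portA)}
    → {pkg_at(p1,portA), pkg_at(p5,portA), truck_at(t2,portA)}
  through step 1 (unload(p5,t3,portA)): drop {pkg_at(p5,portA)}, keep {pkg_at(p1,portA), truck_at(t2,portA)}, require {in(p5,t3), truck_at(t3,portA)}
    → {in(p5,t3), pkg_at(p1,portA), truck_at(t2,portA), truck_at(t3,portA)}

== RESULT ==
["in(p5,t3)", "pkg_at(p1,portA)", "truck_at(t2,portA)", "truck_at(t3,portA)"]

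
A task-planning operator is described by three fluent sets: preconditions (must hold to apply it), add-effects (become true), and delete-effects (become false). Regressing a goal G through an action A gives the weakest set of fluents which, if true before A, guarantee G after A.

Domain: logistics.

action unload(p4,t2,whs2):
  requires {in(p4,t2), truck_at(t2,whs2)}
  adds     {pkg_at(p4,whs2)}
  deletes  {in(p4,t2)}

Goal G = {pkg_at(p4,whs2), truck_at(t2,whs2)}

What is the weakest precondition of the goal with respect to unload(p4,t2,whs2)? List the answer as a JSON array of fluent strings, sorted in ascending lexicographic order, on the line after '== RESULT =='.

Regress:
  G ∩ del = {}  (empty — regression defined)
  G \ add = {pkg_at(p4,whs2), truck_at(t2,whs2)} \ {pkg_at(p4,whs2)} = {truck_at(t2,whs2)}
  ∪ pre   = {truck_at(t2,whs2)} ∪ {in(p4,t2), truck_at(t2,whs2)}
          = {in(p4,t2), truck_at(t2,whs2)}

== RESULT ==
["in(p4,t2)", "truck_at(t2,whs2)"]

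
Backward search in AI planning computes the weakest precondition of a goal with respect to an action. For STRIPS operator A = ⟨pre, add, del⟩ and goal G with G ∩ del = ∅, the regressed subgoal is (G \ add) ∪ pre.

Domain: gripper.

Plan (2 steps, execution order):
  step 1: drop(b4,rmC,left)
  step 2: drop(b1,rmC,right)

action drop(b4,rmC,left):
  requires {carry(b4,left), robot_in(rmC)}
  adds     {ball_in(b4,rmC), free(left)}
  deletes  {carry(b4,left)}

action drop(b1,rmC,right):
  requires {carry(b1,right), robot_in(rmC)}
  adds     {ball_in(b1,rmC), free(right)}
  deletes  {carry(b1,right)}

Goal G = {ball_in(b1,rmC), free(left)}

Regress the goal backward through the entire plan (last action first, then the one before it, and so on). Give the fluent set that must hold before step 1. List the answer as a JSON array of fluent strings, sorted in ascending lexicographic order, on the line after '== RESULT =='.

Work backward from the goal:
  through step 2 (drop(b1,rmC,right)): drop {ball_in(b1,rmC)}, keep {free(left)}, require {carry(b1,right), robot_in(rmC)}
    → {carry(b1,right), free(left), robot_in(rmC)}
  through step 1 (drop(b4,rmC,left)): drop {free(left)}, keep {carry(b1,right), robot_in(rmC)}, require {carry(b4,left), robot_in(rmC)}
    → {carry(b1,right), carry(b4,left), robot_in(rmC)}

== RESULT ==
["carry(b1,right)", "carry(b4,left)", "robot_in(rmC)"]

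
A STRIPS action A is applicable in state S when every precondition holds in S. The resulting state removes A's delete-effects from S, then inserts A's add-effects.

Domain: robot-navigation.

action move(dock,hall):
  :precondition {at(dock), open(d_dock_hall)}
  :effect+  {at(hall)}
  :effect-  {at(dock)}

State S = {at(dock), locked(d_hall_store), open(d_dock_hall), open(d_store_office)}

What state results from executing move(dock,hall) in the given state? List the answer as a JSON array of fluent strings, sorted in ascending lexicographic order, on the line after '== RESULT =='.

Progress:
  pre ⊆ S: {at(dock), open(d_dock_hall)} ⊆ S  — applicable
  S \ del = {locked(d_hall_store), open(d_dock_hall), open(d_store_office)}
  ∪ add   = {at(hall), locked(d_hall_store), open(d_dock_hall), open(d_store_office)}

== RESULT ==
["at(hall)", "locked(d_hall_store)", "open(d_dock_hall)", "open(d_store_office)"]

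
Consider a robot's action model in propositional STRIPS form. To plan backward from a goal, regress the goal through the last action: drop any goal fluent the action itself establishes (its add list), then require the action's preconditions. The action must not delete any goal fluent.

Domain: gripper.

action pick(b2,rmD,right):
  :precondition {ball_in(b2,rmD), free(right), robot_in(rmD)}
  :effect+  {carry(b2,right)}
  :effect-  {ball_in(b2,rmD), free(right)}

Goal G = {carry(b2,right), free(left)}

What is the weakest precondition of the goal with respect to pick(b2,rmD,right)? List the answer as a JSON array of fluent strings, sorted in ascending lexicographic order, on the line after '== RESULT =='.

Regress:
  G ∩ del = {}  (empty — regression defined)
  G \ add = {carry(b2,right), free(left)} \ {carry(b2,right)} = {free(left)}
  ∪ pre   = {free(left)} ∪ {ball_in(b2,rmD), free(right), robot_in(rmD)}
          = {ball_in(b2,rmD), free(left), free(right), robot_in(rmD)}

== RESULT ==
["ball_in(b2,rmD)", "free(left)", "free(right)", "robot_in(rmD)"]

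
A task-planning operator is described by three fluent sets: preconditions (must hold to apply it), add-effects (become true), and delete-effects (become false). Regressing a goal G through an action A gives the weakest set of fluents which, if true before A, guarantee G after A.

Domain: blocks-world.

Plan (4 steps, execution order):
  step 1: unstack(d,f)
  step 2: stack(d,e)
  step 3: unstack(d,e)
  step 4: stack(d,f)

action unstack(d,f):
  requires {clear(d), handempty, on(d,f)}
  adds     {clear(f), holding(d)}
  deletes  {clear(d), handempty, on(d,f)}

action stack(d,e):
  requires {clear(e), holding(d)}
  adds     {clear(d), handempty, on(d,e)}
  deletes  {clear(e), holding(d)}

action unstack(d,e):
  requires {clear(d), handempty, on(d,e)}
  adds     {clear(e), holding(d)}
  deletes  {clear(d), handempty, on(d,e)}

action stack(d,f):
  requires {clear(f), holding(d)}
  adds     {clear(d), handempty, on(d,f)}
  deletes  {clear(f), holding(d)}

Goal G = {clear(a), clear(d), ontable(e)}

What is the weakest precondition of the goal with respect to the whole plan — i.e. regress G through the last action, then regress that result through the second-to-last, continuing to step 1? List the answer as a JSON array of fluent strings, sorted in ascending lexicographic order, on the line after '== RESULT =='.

Work backward from the goal:
  through step 4 (stack(d,f)): drop {clear(d)}, keep {clear(a), ontable(e)}, require {clear(f), holding(d)}
    → {clear(a), clear(f), holding(d), ontable(e)}
  through step 3 (unstack(d,e)): drop {holding(d)}, keep {clear(a), clear(f), ontable(e)}, require {clear(d), handempty, on(d,e)}
    → {clear(a), clear(d), clear(f), handempty, on(d,e), ontable(e)}
  through step 2 (stack(d,e)): drop {clear(d), handempty, on(d,e)}, keep {clear(a), clear(f), ontable(e)}, require {clear(e), holding(d)}
    → {clear(a), clear(e), clear(f), holding(d), ontable(e)}
  through step 1 (unstack(d,f)): drop {clear(f), holding(d)}, keep {clear(a), clear(e), ontable(e)}, require {clear(d), handempty, on(d,f)}
    → {clear(a), clear(d), clear(e), handempty, on(d,f), ontable(e)}

== RESULT ==
["clear(a)", "clear(d)", "clear(e)", "handempty", "on(d,f)", "ontable(e)"]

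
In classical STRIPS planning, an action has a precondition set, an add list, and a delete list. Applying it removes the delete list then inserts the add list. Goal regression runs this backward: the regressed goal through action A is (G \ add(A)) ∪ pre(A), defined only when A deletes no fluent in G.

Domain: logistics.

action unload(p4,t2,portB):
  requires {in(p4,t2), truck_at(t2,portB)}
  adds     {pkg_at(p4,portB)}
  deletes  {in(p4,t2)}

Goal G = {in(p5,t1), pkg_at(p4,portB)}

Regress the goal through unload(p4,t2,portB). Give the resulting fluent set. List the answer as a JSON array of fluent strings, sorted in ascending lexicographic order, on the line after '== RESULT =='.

Compute (G \ add) ∪ pre:
  G ∩ del = {}  (empty — regression defined)
  G \ add = {in(p5,t1), pkg_at(p4,portB)} \ {pkg_at(p4,portB)} = {in(p5,t1)}
  ∪ pre   = {in(p5,t1)} ∪ {in(p4,t2), truck_at(t2,portB)}
          = {in(p4,t2), in(p5,t1), truck_at(t2,portB)}

== RESULT ==
["in(p4,t2)", "in(p5,t1)", "truck_at(t2,portB)"]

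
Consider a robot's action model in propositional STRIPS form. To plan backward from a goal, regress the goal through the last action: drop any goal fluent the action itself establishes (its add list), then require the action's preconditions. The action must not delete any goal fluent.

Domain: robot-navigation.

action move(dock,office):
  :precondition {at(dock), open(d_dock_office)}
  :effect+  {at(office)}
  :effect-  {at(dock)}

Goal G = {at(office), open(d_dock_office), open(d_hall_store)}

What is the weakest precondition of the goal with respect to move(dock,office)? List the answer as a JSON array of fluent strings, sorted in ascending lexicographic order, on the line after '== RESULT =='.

Regress:
  G ∩ del = {}  (empty — regression defined)
  G \ add = {at(office), open(d_dock_office), open(d_hall_store)} \ {at(office)} = {open(d_dock_office), open(d_hall_store)}
  ∪ pre   = {open(d_dock_office), open(d_hall_store)} ∪ {at(dock), open(d_dock_office)}
          = {at(dock), open(d_dock_office), open(d_hall_store)}

== RESULT ==
["at(dock)", "open(d_dock_office)", "open(d_hall_store)"]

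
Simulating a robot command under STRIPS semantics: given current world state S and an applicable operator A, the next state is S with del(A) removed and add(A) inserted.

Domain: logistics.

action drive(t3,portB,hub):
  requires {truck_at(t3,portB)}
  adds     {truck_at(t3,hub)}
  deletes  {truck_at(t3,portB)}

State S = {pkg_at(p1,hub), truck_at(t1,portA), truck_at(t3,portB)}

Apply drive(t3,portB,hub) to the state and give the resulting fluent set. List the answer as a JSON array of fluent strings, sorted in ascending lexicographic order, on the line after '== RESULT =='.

Compute (S \ del) ∪ add:
  pre ⊆ S: {truck_at(t3,portB)} ⊆ S  — applicable
  S \ del = {pkg_at(p1,hub), truck_at(t1,portA)}
  ∪ add   = {pkg_at(p1,hub), truck_at(t1,portA), truck_at(t3,hub)}

== RESULT ==
["pkg_at(p1,hub)", "truck_at(t1,portA)", "truck_at(t3,hub)"]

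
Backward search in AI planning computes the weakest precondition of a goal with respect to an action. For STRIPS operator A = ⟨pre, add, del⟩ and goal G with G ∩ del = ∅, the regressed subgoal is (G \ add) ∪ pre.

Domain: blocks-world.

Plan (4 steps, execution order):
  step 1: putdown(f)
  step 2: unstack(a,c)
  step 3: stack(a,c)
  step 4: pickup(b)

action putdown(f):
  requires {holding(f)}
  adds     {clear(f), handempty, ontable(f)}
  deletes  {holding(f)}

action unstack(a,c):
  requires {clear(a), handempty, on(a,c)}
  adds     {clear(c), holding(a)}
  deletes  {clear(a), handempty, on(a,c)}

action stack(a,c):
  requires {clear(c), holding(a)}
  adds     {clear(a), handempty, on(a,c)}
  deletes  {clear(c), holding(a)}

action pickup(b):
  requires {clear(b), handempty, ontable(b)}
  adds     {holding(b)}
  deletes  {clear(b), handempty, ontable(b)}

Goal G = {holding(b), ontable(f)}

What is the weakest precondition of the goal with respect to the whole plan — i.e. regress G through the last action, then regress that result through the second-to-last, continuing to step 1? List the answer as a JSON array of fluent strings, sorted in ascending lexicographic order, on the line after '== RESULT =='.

Work backward from the goal:
  through step 4 (pickup(b)): drop {holding(b)}, keep {ontable(f)}, require {clear(b), handempty, ontable(b)}
    → {clear(b), handempty, ontable(b), ontable(f)}
  through step 3 (stack(a,c)): drop {handempty}, keep {clear(b), ontable(b), ontable(f)}, require {clear(c), holding(a)}
    → {clear(b), clear(c), holding(a), ontable(b), ontable(f)}
  through step 2 (unstack(a,c)): drop {clear(c), holding(a)}, keep {clear(b), ontable(b), ontable(f)}, require {clear(a), handempty, on(a,c)}
    → {clear(a), clear(b), handempty, on(a,c), ontable(b), ontable(f)}
  through step 1 (putdown(f)): drop {handempty, ontable(f)}, keep {clear(a), clear(b), on(a,c), ontable(b)}, require {holding(f)}
    → {clear(a), clear(b), holding(f), on(a,c), ontable(b)}

== RESULT ==
["clear(a)", "clear(b)", "holding(f)", "on(a,c)", "ontable(b)"]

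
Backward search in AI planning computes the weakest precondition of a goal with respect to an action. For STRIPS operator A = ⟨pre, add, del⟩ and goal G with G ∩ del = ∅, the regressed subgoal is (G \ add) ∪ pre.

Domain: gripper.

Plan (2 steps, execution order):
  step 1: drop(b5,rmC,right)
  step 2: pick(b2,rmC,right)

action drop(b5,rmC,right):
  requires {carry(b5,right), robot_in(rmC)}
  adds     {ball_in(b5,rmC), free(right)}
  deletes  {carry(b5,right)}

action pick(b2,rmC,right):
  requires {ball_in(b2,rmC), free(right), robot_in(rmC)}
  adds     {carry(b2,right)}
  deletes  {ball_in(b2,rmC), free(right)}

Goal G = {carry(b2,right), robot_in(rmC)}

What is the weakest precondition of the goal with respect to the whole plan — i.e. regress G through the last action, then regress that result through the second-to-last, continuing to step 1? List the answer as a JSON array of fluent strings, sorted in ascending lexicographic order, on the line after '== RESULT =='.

Work backward from the goal:
  through step 2 (pick(b2,rmC,right)): drop {carry(b2,right)}, keep {robot_in(rmC)}, require {ball_in(b2,rmC), free(right), robot_in(rmC)}
    → {ball_in(b2,rmC), free(right), robot_in(rmC)}
  through step 1 (drop(b5,rmC,right)): drop {free(right)}, keep {ball_in(b2,rmC), robot_in(rmC)}, require {carry(b5,right), robot_in(rmC)}
    → {ball_in(b2,rmC), carry(b5,right), robot_in(rmC)}

== RESULT ==
["ball_in(b2,rmC)", "carry(b5,right)", "robot_in(rmC)"]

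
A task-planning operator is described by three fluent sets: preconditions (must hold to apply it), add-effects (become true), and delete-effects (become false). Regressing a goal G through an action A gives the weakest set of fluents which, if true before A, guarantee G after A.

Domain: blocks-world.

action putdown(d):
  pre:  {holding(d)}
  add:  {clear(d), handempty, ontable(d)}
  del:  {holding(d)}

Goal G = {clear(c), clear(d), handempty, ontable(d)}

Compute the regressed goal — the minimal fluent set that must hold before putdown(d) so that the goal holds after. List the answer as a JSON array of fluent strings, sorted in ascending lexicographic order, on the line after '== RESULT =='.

Compute (G \ add) ∪ pre:
  G ∩ del = {}  (empty — regression defined)
  G \ add = {clear(c), clear(d), handempty, ontable(d)} \ {clear(d), handempty, ontable(d)} = {clear(c)}
  ∪ pre   = {clear(c)} ∪ {holding(d)}
          = {clear(c), holding(d)}

== RESULT ==
["clear(c)", "holding(d)"]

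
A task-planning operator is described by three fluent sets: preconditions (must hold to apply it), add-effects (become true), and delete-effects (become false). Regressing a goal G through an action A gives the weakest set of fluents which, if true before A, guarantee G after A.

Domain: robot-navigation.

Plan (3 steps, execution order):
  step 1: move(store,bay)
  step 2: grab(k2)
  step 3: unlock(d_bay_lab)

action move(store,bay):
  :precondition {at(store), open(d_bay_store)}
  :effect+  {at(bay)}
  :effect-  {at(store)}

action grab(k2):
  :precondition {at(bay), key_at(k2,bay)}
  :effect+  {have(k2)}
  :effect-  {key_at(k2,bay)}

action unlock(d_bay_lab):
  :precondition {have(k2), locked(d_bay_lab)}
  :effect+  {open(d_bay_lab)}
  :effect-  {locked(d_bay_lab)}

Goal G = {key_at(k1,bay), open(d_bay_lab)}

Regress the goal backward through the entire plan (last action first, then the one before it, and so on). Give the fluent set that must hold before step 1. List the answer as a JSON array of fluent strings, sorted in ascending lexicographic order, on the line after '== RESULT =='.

Work backward from the goal:
  through step 3 (unlock(d_bay_lab)): drop {open(d_bay_lab)}, keep {key_at(k1,bay)}, require {have(k2), locked(d_bay_lab)}
    → {have(k2), key_at(k1,bay), locked(d_bay_lab)}
  through step 2 (grab(k2)): drop {have(k2)}, keep {key_at(k1,bay), locked(d_bay_lab)}, require {at(bay), key_at(k2,bay)}
    → {at(bay), key_at(k1,bay), key_at(k2,bay), locked(d_bay_lab)}
  through step 1 (move(store,bay)): drop {at(bay)}, keep {key_at(k1,bay), key_at(k2,bay), locked(d_bay_lab)}, require {at(store), open(d_bay_store)}
    → {at(store), key_at(k1,bay), key_at(k2,bay), locked(d_bay_lab), open(d_bay_store)}

== RESULT ==
["at(store)", "key_at(k1,bay)", "key_at(k2,bay)", "locked(d_bay_lab)", "open(d_bay_store)"]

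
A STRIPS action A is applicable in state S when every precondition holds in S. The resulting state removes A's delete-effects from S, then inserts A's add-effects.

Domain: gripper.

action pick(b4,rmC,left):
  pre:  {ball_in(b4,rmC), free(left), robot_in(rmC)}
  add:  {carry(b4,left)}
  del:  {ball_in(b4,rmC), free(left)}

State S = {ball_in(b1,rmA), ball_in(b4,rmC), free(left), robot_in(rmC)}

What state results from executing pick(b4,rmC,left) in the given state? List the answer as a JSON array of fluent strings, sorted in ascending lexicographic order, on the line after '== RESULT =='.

Compute (S \ del) ∪ add:
  pre ⊆ S: {ball_in(b4,rmC), free(left), robot_in(rmC)} ⊆ S  — applicable
  S \ del = {ball_in(b1,rmA), robot_in(rmC)}
  ∪ add   = {ball_in(b1,rmA), carry(b4,left), robot_in(rmC)}

== RESULT ==
["ball_in(b1,rmA)", "carry(b4,left)", "robot_in(rmC)"]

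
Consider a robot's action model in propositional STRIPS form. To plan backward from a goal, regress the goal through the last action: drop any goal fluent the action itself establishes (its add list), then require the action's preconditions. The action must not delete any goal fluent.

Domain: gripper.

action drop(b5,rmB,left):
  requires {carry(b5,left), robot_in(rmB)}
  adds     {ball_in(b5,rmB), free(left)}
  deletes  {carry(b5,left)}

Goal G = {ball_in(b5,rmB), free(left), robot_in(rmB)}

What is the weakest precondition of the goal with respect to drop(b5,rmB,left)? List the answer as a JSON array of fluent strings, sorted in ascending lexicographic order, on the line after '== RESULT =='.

Regress:
  G ∩ del = {}  (empty — regression defined)
  G \ add = {ball_in(b5,rmB), free(left), robot_in(rmB)} \ {ball_in(b5,rmB), free(left)} = {robot_in(rmB)}
  ∪ pre   = {robot_in(rmB)} ∪ {carry(b5,left), robot_in(rmB)}
          = {carry(b5,left), robot_in(rmB)}

== RESULT ==
["carry(b5,left)", "robot_in(rmB)"]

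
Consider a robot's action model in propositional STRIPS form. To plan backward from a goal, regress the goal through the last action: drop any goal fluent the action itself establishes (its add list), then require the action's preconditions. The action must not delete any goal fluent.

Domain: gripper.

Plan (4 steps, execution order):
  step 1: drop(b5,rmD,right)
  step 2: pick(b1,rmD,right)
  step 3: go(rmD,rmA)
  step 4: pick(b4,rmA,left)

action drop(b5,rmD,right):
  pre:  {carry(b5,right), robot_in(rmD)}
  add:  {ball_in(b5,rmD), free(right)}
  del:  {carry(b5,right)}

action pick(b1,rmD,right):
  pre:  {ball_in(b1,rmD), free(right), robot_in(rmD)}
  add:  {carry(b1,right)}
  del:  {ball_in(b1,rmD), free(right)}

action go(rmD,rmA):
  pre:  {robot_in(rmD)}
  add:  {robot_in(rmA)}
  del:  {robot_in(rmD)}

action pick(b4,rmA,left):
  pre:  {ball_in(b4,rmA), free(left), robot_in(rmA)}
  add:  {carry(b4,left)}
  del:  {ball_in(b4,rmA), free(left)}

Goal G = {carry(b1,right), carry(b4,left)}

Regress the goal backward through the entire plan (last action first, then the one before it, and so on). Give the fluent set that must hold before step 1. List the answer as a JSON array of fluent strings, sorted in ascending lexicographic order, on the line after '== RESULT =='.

Regress step by step:
  through step 4 (pick(b4,rmA,left)): drop {carry(b4,left)}, keep {carry(b1,right)}, require {ball_in(b4,rmA), free(left), robot_in(rmA)}
    → {ball_in(b4,rmA), carry(b1,right), free(left), robot_in(rmA)}
  through step 3 (go(rmD,rmA)): drop {robot_in(rmA)}, keep {ball_in(b4,rmA), carry(b1,right), free(left)}, require {robot_in(rmD)}
    → {ball_in(b4,rmA), carry(b1,right), free(left), robot_in(rmD)}
  through step 2 (pick(b1,rmD,right)): drop {carry(b1,right)}, keep {ball_in(b4,rmA), free(left), robot_in(rmD)}, require {ball_in(b1,rmD), free(right), robot_in(rmD)}
    → {ball_in(b1,rmD), ball_in(b4,rmA), free(left), free(right), robot_in(rmD)}
  through step 1 (drop(b5,rmD,right)): drop {free(right)}, keep {ball_in(b1,rmD), ball_in(b4,rmA), free(left), robot_in(rmD)}, require {carry(b5,right), robot_in(rmD)}
    → {ball_in(b1,rmD), ball_in(b4,rmA), carry(b5,right), free(left), robot_in(rmD)}

== RESULT ==
["ball_in(b1,rmD)", "ball_in(b4,rmA)", "carry(b5,right)", "free(left)", "robot_in(rmD)"]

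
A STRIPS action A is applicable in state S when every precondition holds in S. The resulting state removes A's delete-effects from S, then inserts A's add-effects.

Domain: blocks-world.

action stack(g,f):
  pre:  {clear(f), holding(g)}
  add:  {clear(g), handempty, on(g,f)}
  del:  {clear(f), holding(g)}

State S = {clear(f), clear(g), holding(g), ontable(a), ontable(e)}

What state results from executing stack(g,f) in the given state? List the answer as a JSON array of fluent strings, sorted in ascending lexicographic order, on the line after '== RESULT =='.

Compute (S \ del) ∪ add:
  pre ⊆ S: {clear(f), holding(g)} ⊆ S  — applicable
  S \ del = {clear(g), ontable(a), ontable(e)}
  ∪ add   = {clear(g), handempty, on(g,f), ontable(a), ontable(e)}

== RESULT ==
["clear(g)", "handempty", "on(g,f)", "ontable(a)", "ontable(e)"]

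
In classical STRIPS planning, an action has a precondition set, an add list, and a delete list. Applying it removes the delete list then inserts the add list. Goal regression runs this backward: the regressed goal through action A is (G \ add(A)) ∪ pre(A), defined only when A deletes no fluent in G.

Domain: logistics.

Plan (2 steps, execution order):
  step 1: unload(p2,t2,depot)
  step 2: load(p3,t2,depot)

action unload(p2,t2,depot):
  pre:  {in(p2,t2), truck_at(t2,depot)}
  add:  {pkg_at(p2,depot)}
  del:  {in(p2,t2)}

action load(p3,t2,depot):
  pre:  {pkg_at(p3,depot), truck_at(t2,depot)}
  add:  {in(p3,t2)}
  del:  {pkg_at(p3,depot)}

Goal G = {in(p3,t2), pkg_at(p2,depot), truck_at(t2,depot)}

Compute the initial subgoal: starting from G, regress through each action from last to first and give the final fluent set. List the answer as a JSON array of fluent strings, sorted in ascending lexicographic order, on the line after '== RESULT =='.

Work backward from the goal:
  through step 2 (load(p3,t2,depot)): drop {in(p3,t2)}, keep {pkg_at(p2,depot), truck_at(t2,depot)}, require {pkg_at(p3,depot), truck_at(t2,depot)}
    → {pkg_at(p2,depot), pkg_at(p3,depot), truck_at(t2,depot)}
  through step 1 (unload(p2,t2,depot)): drop {pkg_at(p2,depot)}, keep {pkg_at(p3,depot), truck_at(t2,depot)}, require {in(p2,t2), truck_at(t2,depot)}
    → {in(p2,t2), pkg_at(p3,depot), truck_at(t2,depot)}

== RESULT ==
["in(p2,t2)", "pkg_at(p3,depot)", "truck_at(t2,depot)"]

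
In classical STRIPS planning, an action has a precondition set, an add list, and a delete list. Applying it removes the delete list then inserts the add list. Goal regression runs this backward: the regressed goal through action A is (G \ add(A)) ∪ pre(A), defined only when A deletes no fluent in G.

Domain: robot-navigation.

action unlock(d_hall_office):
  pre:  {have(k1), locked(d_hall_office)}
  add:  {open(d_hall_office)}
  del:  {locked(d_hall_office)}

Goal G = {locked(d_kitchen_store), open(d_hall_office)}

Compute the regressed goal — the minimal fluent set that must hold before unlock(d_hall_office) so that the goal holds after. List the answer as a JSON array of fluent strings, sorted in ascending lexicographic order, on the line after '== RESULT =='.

Compute (G \ add) ∪ pre:
  G ∩ del = {}  (empty — regression defined)
  G \ add = {locked(d_kitchen_store), open(d_hall_office)} \ {open(d_hall_office)} = {locked(d_kitchen_store)}
  ∪ pre   = {locked(d_kitchen_store)} ∪ {have(k1), locked(d_hall_office)}
          = {have(k1), locked(d_hall_office), locked(d_kitchen_store)}

== RESULT ==
["have(k1)", "locked(d_hall_office)", "locked(d_kitchen_store)"]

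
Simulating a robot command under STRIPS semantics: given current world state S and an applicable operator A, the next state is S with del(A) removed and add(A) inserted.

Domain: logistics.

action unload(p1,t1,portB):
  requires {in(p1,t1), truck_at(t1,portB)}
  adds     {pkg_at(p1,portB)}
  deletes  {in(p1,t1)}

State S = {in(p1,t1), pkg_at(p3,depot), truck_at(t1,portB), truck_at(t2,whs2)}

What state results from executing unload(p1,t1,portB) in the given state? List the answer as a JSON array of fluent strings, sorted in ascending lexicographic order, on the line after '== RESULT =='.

Compute (S \ del) ∪ add:
  pre ⊆ S: {in(p1,t1), truck_at(t1,portB)} ⊆ S  — applicable
  S \ del = {pkg_at(p3,depot), truck_at(t1,portB), truck_at(t2,whs2)}
  ∪ add   = {pkg_at(p1,portB), pkg_at(p3,depot), truck_at(t1,portB), truck_at(t2,whs2)}

== RESULT ==
["pkg_at(p1,portB)", "pkg_at(p3,depot)", "truck_at(t1,portB)", "truck_at(t2,whs2)"]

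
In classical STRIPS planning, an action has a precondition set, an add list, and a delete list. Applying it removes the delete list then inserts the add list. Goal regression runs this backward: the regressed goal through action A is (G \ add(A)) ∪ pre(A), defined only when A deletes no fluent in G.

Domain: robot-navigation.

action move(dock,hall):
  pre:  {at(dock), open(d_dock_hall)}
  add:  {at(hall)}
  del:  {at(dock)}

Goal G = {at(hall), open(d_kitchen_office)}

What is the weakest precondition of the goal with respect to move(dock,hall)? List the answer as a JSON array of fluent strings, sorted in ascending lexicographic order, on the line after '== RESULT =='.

Regress:
  G ∩ del = {}  (empty — regression defined)
  G \ add = {at(hall), open(d_kitchen_office)} \ {at(hall)} = {open(d_kitchen_office)}
  ∪ pre   = {open(d_kitchen_office)} ∪ {at(dock), open(d_dock_hall)}
          = {at(dock), open(d_dock_hall), open(d_kitchen_office)}

== RESULT ==
["at(dock)", "open(d_dock_hall)", "open(d_kitchen_office)"]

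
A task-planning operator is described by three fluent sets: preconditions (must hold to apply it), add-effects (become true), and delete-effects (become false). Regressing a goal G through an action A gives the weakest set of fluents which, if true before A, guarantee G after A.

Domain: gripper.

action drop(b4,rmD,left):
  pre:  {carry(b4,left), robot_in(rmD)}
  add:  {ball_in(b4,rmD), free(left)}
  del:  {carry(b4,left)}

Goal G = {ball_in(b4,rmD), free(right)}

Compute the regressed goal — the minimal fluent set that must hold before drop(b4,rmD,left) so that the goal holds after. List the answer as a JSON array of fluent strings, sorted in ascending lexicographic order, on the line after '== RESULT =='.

Compute (G \ add) ∪ pre:
  G ∩ del = {}  (empty — regression defined)
  G \ add = {ball_in(b4,rmD), free(right)} \ {ball_in(b4,rmD), free(left)} = {free(right)}
  ∪ pre   = {free(right)} ∪ {carry(b4,left), robot_in(rmD)}
          = {carry(b4,left), free(right), robot_in(rmD)}

== RESULT ==
["carry(b4,left)", "free(right)", "robot_in(rmD)"]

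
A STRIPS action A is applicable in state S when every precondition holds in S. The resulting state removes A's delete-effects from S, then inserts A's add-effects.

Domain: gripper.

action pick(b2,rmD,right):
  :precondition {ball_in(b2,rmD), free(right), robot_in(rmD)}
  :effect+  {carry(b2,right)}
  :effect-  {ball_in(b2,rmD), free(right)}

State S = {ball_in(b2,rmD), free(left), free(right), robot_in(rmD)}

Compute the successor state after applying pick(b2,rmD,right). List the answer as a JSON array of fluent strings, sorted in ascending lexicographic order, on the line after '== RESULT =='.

Progress:
  pre ⊆ S: {ball_in(b2,rmD), free(right), robot_in(rmD)} ⊆ S  — applicable
  S \ del = {free(left), robot_in(rmD)}
  ∪ add   = {carry(b2,right), free(left), robot_in(rmD)}

== RESULT ==
["carry(b2,right)", "free(left)", "robot_in(rmD)"]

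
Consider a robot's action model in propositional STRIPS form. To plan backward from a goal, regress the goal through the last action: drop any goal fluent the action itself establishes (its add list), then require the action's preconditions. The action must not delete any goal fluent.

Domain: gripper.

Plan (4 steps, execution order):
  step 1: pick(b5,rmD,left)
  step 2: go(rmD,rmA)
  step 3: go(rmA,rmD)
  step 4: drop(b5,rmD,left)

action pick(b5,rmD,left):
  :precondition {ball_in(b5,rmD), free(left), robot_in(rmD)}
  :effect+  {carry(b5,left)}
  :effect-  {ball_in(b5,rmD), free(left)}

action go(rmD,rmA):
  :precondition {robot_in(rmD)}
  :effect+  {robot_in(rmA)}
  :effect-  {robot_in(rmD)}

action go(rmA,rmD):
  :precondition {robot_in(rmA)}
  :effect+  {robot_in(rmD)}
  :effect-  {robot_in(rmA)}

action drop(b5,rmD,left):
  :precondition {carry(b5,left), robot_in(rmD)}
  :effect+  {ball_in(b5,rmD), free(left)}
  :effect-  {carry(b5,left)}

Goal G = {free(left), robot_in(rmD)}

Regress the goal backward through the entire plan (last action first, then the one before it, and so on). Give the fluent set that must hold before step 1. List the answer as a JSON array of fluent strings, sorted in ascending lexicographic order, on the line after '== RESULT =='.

Regress step by step:
  through step 4 (drop(b5,rmD,left)): drop {free(left)}, keep {robot_in(rmD)}, require {carry(b5,left), robot_in(rmD)}
    → {carry(b5,left), robot_in(rmD)}
  through step 3 (go(rmA,rmD)): drop {robot_in(rmD)}, keep {carry(b5,left)}, require {robot_in(rmA)}
    → {carry(b5,left), robot_in(rmA)}
  through step 2 (go(rmD,rmA)): drop {robot_in(rmA)}, keep {carry(b5,left)}, require {robot_in(rmD)}
    → {carry(b5,left), robot_in(rmD)}
  through step 1 (pick(b5,rmD,left)): drop {carry(b5,left)}, keep {robot_in(rmD)}, require {ball_in(b5,rmD), free(left), robot_in(rmD)}
    → {ball_in(b5,rmD), free(left), robot_in(rmD)}

== RESULT ==
["ball_in(b5,rmD)", "free(left)", "robot_in(rmD)"]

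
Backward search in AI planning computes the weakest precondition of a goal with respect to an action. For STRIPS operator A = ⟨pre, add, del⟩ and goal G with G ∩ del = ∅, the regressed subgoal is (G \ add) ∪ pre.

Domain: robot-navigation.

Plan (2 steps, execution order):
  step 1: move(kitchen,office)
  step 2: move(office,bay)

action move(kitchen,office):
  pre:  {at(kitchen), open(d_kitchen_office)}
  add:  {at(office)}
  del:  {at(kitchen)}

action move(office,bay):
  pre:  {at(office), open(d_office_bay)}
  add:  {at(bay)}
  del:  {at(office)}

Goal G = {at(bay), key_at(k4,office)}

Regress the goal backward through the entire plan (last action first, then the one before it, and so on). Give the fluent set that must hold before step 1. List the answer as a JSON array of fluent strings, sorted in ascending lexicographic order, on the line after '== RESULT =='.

Regress step by step:
  through step 2 (move(office,bay)): drop {at(bay)}, keep {key_at(k4,office)}, require {at(office), open(d_office_bay)}
    → {at(office), key_at(k4,office), open(d_office_bay)}
  through step 1 (move(kitchen,office)): drop {at(office)}, keep {key_at(k4,office), open(d_office_bay)}, require {at(kitchen), open(d_kitchen_office)}
    → {at(kitchen), key_at(k4,office), open(d_kitchen_office), open(d_office_bay)}

== RESULT ==
["at(kitchen)", "key_at(k4,office)", "open(d_kitchen_office)", "open(d_office_bay)"]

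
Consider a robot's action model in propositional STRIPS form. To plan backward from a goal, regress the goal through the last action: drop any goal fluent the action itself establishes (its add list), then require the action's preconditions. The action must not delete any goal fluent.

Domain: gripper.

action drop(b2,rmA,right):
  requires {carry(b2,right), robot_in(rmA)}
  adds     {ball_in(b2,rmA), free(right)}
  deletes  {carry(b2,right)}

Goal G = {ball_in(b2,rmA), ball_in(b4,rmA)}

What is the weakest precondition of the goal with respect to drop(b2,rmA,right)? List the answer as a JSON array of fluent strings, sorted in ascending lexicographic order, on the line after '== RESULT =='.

Compute (G \ add) ∪ pre:
  G ∩ del = {}  (empty — regression defined)
  G \ add = {ball_in(b2,rmA), ball_in(b4,rmA)} \ {ball_in(b2,rmA), free(right)} = {ball_in(b4,rmA)}
  ∪ pre   = {ball_in(b4,rmA)} ∪ {carry(b2,right), robot_in(rmA)}
          = {ball_in(b4,rmA), carry(b2,right), robot_in(rmA)}

== RESULT ==
["ball_in(b4,rmA)", "carry(b2,right)", "robot_in(rmA)"]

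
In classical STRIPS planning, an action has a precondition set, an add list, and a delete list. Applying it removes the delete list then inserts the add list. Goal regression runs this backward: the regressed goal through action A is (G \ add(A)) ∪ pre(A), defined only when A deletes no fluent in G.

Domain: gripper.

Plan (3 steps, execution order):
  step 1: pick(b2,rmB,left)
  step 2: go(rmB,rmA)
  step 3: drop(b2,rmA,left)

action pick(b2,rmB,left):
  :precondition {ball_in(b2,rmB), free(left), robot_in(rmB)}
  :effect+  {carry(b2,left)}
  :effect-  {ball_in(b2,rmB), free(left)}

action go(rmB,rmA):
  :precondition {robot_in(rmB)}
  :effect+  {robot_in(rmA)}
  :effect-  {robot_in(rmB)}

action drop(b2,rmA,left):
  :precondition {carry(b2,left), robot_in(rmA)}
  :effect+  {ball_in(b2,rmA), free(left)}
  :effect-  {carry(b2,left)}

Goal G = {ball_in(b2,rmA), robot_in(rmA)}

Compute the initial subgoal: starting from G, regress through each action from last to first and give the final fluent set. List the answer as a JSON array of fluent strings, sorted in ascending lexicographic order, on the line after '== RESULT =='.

Regress step by step:
  through step 3 (drop(b2,rmA,left)): drop {ball_in(b2,rmA)}, keep {robot_in(rmA)}, require {carry(b2,left), robot_in(rmA)}
    → {carry(b2,left), robot_in(rmA)}
  through step 2 (go(rmB,rmA)): drop {robot_in(rmA)}, keep {carry(b2,left)}, require {robot_in(rmB)}
    → {carry(b2,left), robot_in(rmB)}
  through step 1 (pick(b2,rmB,left)): drop {carry(b2,left)}, keep {robot_in(rmB)}, require {ball_in(b2,rmB), free(left), robot_in(rmB)}
    → {ball_in(b2,rmB), free(left), robot_in(rmB)}

== RESULT ==
["ball_in(b2,rmB)", "free(left)", "robot_in(rmB)"]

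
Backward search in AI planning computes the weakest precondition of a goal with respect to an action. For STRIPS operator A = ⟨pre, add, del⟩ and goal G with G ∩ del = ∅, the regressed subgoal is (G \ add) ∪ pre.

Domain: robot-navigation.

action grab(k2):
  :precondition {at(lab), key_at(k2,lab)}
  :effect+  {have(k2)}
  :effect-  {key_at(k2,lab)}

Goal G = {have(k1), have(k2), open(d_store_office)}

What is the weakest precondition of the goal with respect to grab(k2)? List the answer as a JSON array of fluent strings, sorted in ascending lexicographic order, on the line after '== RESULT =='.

Regress:
  G ∩ del = {}  (empty — regression defined)
  G \ add = {have(k1), have(k2), open(d_store_office)} \ {have(k2)} = {have(k1), open(d_store_office)}
  ∪ pre   = {have(k1), open(d_store_office)} ∪ {at(lab), key_at(k2,lab)}
          = {at(lab), have(k1), key_at(k2,lab), open(d_store_office)}

== RESULT ==
["at(lab)", "have(k1)", "key_at(k2,lab)", "open(d_store_office)"]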